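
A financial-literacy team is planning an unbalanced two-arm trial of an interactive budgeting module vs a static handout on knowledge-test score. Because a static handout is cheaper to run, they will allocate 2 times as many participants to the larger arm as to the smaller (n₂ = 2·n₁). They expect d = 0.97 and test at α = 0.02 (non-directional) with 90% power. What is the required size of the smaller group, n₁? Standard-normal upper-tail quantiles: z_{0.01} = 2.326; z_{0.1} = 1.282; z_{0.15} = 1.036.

n₁ = 21

With allocation ratio k = n₂/n₁ = 2, Var(x̄₁−x̄₂) = σ²(1/n₁ + 1/(k·n₁)) = σ²·(k+1)/(k·n₁).
So n₁ = (1 + 1/k)·((z_{α/2} + z_β)/d)² = 1.500 × (3.608/0.97)².
n₁ = 1.500 × 13.84 = 20.8.
Round up: n₁ = 21, giving n₂ = 2 × 21 = 42.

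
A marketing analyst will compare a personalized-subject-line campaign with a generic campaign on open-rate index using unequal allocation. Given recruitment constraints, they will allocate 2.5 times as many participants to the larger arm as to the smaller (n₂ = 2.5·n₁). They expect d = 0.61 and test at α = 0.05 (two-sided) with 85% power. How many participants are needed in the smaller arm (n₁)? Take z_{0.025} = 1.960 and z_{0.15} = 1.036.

n₁ = 34

With allocation ratio k = n₂/n₁ = 2.5, Var(x̄₁−x̄₂) = σ²(1/n₁ + 1/(k·n₁)) = σ²·(k+1)/(k·n₁).
So n₁ = (1 + 1/k)·((z_{α/2} + z_β)/d)² = 1.400 × (2.996/0.61)².
n₁ = 1.400 × 24.12 = 33.8.
Round up: n₁ = 34, giving n₂ = 2.5 × 34 = 85.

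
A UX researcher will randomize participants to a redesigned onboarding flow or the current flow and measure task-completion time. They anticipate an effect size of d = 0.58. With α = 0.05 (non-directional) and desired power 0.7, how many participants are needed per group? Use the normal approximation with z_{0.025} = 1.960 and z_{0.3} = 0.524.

n = 37 per group

For two independent groups with equal n: n = 2·((z_{α/2} + z_β) / d)².
z_{α/2} + z_β = 1.960 + 0.524 = 2.484.
n = 2 × (2.484 / 0.58)² = 2 × 4.283² = 2 × 18.34 = 36.7.
Round up to the next whole participant.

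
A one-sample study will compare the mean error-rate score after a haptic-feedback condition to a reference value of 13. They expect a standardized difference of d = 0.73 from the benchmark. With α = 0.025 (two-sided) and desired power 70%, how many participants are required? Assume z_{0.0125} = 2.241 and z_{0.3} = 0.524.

For a one-sample test: n = ((z_{α/2} + z_β) / d)².
z_{α/2} + z_β = 2.241 + 0.524 = 2.765.
n = (2.765 / 0.73)² = 3.788² = 14.35.
Round up.

n = 15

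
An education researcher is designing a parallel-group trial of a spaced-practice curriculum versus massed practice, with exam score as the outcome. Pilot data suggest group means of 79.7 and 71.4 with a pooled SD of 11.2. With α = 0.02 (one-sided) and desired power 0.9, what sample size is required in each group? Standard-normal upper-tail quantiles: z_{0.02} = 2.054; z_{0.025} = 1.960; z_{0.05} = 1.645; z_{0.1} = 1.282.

n = 41 per group

Cohen's d = |M₁ − M₂| / SD_pooled = |79.7 − 71.4| / 11.2 = 8.3 / 11.2 = 0.741.
For two independent groups with equal n: n = 2·((z_{α} + z_β) / d)².
z_{α} + z_β = 2.054 + 1.282 = 3.336.
n = 2 × (3.336 / 0.741)² = 2 × 4.502² = 2 × 20.27 = 40.5.
Round up to the next whole participant.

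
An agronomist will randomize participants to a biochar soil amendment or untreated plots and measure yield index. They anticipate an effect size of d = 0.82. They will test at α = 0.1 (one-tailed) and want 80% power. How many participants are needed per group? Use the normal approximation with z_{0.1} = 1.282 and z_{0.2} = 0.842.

n = 14 per group

For two independent groups with equal n: n = 2·((z_{α} + z_β) / d)².
z_{α} + z_β = 1.282 + 0.842 = 2.124.
n = 2 × (2.124 / 0.82)² = 2 × 2.590² = 2 × 6.71 = 13.4.
Round up to the next whole participant.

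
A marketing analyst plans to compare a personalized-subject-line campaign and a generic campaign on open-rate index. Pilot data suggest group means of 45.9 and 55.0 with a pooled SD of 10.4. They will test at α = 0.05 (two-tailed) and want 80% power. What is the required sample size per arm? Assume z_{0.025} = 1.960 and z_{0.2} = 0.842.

n = 21 per group

Cohen's d = |M₁ − M₂| / SD_pooled = |45.9 − 55.0| / 10.4 = 9.1 / 10.4 = 0.875.
For two independent groups with equal n: n = 2·((z_{α/2} + z_β) / d)².
z_{α/2} + z_β = 1.960 + 0.842 = 2.802.
n = 2 × (2.802 / 0.875)² = 2 × 3.202² = 2 × 10.25 = 20.5.
Round up to the next whole participant.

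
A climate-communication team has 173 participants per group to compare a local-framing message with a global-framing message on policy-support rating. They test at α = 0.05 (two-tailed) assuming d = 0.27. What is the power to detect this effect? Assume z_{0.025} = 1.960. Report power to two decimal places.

For two equal groups, power = Φ(d·√(n/2) − z_{α/2}).
d·√(n/2) = 0.27 × √(173/2) = 0.27 × 9.301 = 2.511.
z_β = 2.511 − 1.960 = 0.551.
Power = Φ(0.551) = 0.709.

power ≈ 0.71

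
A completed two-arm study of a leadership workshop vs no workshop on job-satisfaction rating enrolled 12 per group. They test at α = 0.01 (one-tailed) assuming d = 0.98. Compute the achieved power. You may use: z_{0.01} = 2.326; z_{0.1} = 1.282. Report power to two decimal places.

For two equal groups, power = Φ(d·√(n/2) − z_{α}).
d·√(n/2) = 0.98 × √(12/2) = 0.98 × 2.449 = 2.400.
z_β = 2.400 − 2.326 = 0.074.
Power = Φ(0.074) = 0.530.

power ≈ 0.53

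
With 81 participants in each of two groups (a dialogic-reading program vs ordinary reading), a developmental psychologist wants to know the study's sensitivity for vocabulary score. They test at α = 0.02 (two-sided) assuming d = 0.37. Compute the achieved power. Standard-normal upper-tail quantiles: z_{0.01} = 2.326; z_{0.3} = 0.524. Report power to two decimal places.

For two equal groups, power = Φ(d·√(n/2) − z_{α/2}).
d·√(n/2) = 0.37 × √(81/2) = 0.37 × 6.364 = 2.355.
z_β = 2.355 − 2.326 = 0.029.
Power = Φ(0.029) = 0.511.

power ≈ 0.51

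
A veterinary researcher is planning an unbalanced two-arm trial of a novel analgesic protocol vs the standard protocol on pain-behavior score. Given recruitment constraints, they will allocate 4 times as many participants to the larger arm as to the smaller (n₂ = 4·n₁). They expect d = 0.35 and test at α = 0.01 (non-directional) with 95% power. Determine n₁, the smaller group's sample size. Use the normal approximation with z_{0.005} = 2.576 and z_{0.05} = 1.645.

n₁ = 182

With allocation ratio k = n₂/n₁ = 4, Var(x̄₁−x̄₂) = σ²(1/n₁ + 1/(k·n₁)) = σ²·(k+1)/(k·n₁).
So n₁ = (1 + 1/k)·((z_{α/2} + z_β)/d)² = 1.250 × (4.221/0.35)².
n₁ = 1.250 × 145.44 = 181.8.
Round up: n₁ = 182, giving n₂ = 4 × 182 = 728.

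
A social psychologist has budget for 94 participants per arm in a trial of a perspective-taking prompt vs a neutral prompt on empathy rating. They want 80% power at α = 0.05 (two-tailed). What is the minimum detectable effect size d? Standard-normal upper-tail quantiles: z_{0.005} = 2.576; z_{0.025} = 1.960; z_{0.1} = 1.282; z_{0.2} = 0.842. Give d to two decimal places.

For two independent groups of n = 94 each: d_min = (z_{α/2} + z_β)·√(2/n).
z-sum = 1.960 + 0.842 = 2.802.
d_min = 2.802 × √(2/94) = 2.802 × 0.1459 = 0.409.

d_min ≈ 0.41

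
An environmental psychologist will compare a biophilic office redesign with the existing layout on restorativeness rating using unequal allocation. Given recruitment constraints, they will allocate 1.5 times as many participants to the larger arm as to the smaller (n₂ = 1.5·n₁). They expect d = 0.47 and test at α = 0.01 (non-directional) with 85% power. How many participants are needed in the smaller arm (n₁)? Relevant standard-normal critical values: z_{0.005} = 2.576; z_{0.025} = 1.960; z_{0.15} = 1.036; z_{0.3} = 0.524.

With allocation ratio k = n₂/n₁ = 1.5, Var(x̄₁−x̄₂) = σ²(1/n₁ + 1/(k·n₁)) = σ²·(k+1)/(k·n₁).
So n₁ = (1 + 1/k)·((z_{α/2} + z_β)/d)² = 1.667 × (3.612/0.47)².
n₁ = 1.667 × 59.06 = 98.4.
Round up: n₁ = 99, giving n₂ = ⌈1.5 × 99⌉ = ⌈148.5⌉ = 149.

n₁ = 99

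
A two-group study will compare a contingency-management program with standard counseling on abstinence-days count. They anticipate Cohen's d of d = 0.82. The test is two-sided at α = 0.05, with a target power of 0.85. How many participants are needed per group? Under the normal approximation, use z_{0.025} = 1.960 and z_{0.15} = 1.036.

For two independent groups with equal n: n = 2·((z_{α/2} + z_β) / d)².
z_{α/2} + z_β = 1.960 + 1.036 = 2.996.
n = 2 × (2.996 / 0.82)² = 2 × 3.654² = 2 × 13.35 = 26.7.
Round up to the next whole participant.

n = 27 per group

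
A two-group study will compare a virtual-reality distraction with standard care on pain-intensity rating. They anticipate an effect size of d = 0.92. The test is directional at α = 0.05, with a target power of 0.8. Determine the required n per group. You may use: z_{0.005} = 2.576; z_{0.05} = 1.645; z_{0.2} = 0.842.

n = 15 per group

For two independent groups with equal n: n = 2·((z_{α} + z_β) / d)².
z_{α} + z_β = 1.645 + 0.842 = 2.487.
n = 2 × (2.487 / 0.92)² = 2 × 2.703² = 2 × 7.31 = 14.6.
Round up to the next whole participant.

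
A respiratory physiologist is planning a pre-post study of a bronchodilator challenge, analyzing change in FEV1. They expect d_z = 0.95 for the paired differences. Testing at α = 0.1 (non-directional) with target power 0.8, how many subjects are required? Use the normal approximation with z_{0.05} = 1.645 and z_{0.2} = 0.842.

n = 7 pairs

For a paired (one-sample on differences) test: n = ((z_{α/2} + z_β) / d)².
z_{α/2} + z_β = 1.645 + 0.842 = 2.487.
n = (2.487 / 0.95)² = 2.618² = 6.85.
Round up.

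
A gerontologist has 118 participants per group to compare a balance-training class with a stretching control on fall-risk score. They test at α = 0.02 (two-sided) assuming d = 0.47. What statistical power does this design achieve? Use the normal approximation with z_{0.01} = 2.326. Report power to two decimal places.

For two equal groups, power = Φ(d·√(n/2) − z_{α/2}).
d·√(n/2) = 0.47 × √(118/2) = 0.47 × 7.681 = 3.610.
z_β = 3.610 − 2.326 = 1.284.
Power = Φ(1.284) = 0.900.

power ≈ 0.90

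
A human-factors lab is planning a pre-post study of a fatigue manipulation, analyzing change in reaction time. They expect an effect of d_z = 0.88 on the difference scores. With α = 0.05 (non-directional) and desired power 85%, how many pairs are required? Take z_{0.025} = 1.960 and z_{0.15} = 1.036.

For a paired (one-sample on differences) test: n = ((z_{α/2} + z_β) / d)².
z_{α/2} + z_β = 1.960 + 1.036 = 2.996.
n = (2.996 / 0.88)² = 3.405² = 11.59.
Round up.

n = 12 pairs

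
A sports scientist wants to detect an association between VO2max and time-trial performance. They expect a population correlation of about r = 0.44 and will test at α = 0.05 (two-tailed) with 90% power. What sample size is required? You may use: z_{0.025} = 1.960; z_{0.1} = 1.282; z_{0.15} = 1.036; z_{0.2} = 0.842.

n = 51

Fisher's z: C = ½·ln((1+r)/(1−r)) = ½·ln(2.5714) = 0.4722.
n = ((z_{α/2} + z_β)/C)² + 3.
(1.960 + 1.282) / 0.4722 = 3.242 / 0.4722 = 6.866.
n = 6.866² + 3 = 47.14 + 3 = 50.1.
Round up.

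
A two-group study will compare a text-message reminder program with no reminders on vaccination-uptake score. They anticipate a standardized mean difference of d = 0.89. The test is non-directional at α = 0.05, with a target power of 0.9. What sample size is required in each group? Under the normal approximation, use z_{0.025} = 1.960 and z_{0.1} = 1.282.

For two independent groups with equal n: n = 2·((z_{α/2} + z_β) / d)².
z_{α/2} + z_β = 1.960 + 1.282 = 3.242.
n = 2 × (3.242 / 0.89)² = 2 × 3.643² = 2 × 13.27 = 26.5.
Round up to the next whole participant.

n = 27 per group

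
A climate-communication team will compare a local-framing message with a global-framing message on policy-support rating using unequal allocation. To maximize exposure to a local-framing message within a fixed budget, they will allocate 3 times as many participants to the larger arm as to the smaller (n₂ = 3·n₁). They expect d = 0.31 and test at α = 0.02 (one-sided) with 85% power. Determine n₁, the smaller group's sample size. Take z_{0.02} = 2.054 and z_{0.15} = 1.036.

With allocation ratio k = n₂/n₁ = 3, Var(x̄₁−x̄₂) = σ²(1/n₁ + 1/(k·n₁)) = σ²·(k+1)/(k·n₁).
So n₁ = (1 + 1/k)·((z_{α} + z_β)/d)² = 1.333 × (3.090/0.31)².
n₁ = 1.333 × 99.36 = 132.5.
Round up: n₁ = 133, giving n₂ = 3 × 133 = 399.

n₁ = 133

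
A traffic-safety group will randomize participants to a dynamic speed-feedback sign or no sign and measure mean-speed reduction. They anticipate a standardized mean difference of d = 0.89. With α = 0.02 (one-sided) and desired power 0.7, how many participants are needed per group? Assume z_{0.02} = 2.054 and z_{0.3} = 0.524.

For two independent groups with equal n: n = 2·((z_{α} + z_β) / d)².
z_{α} + z_β = 2.054 + 0.524 = 2.578.
n = 2 × (2.578 / 0.89)² = 2 × 2.897² = 2 × 8.39 = 16.8.
Round up to the next whole participant.

n = 17 per group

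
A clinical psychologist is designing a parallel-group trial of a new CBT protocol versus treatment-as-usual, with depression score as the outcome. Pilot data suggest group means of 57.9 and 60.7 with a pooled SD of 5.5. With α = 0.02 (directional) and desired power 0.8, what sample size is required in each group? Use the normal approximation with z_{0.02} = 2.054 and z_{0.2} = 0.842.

n = 65 per group

Cohen's d = |M₁ − M₂| / SD_pooled = |57.9 − 60.7| / 5.5 = 2.8 / 5.5 = 0.509.
For two independent groups with equal n: n = 2·((z_{α} + z_β) / d)².
z_{α} + z_β = 2.054 + 0.842 = 2.896.
n = 2 × (2.896 / 0.509)² = 2 × 5.690² = 2 × 32.37 = 64.7.
Round up to the next whole participant.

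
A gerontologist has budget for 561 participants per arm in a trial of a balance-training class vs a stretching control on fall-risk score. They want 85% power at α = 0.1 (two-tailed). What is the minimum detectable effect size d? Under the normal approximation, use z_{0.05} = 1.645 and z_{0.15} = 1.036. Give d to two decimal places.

For two independent groups of n = 561 each: d_min = (z_{α/2} + z_β)·√(2/n).
z-sum = 1.645 + 1.036 = 2.681.
d_min = 2.681 × √(2/561) = 2.681 × 0.0597 = 0.160.

d_min ≈ 0.16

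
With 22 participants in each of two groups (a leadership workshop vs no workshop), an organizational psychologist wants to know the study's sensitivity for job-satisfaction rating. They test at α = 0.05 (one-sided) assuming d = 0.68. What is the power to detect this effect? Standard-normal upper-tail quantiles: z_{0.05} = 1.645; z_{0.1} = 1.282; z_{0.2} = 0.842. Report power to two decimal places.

power ≈ 0.73

For two equal groups, power = Φ(d·√(n/2) − z_{α}).
d·√(n/2) = 0.68 × √(22/2) = 0.68 × 3.317 = 2.255.
z_β = 2.255 − 1.645 = 0.610.
Power = Φ(0.610) = 0.729.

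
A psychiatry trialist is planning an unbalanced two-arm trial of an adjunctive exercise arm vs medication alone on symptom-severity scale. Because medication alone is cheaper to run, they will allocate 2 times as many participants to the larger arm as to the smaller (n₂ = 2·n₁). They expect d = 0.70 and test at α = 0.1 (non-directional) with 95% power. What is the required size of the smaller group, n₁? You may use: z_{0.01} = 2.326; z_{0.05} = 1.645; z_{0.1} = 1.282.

With allocation ratio k = n₂/n₁ = 2, Var(x̄₁−x̄₂) = σ²(1/n₁ + 1/(k·n₁)) = σ²·(k+1)/(k·n₁).
So n₁ = (1 + 1/k)·((z_{α/2} + z_β)/d)² = 1.500 × (3.290/0.70)².
n₁ = 1.500 × 22.09 = 33.1.
Round up: n₁ = 34, giving n₂ = 2 × 34 = 68.

n₁ = 34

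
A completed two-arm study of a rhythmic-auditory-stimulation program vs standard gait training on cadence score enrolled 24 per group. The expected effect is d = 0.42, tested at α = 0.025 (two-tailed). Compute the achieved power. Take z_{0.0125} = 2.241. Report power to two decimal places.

power ≈ 0.22

For two equal groups, power = Φ(d·√(n/2) − z_{α/2}).
d·√(n/2) = 0.42 × √(24/2) = 0.42 × 3.464 = 1.455.
z_β = 1.455 − 2.241 = -0.786.
Power = Φ(-0.786) = 0.216.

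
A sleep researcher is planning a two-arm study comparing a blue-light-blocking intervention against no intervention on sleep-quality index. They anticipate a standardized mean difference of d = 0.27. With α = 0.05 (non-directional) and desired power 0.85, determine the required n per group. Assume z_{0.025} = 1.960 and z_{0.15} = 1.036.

n = 247 per group

For two independent groups with equal n: n = 2·((z_{α/2} + z_β) / d)².
z_{α/2} + z_β = 1.960 + 1.036 = 2.996.
n = 2 × (2.996 / 0.27)² = 2 × 11.096² = 2 × 123.13 = 246.3.
Round up to the next whole participant.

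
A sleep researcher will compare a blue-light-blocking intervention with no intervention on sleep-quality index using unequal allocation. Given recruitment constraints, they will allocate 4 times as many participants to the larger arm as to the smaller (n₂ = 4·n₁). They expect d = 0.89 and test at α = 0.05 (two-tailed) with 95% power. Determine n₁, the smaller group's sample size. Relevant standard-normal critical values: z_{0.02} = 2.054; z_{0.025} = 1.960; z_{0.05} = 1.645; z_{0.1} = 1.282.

n₁ = 21

With allocation ratio k = n₂/n₁ = 4, Var(x̄₁−x̄₂) = σ²(1/n₁ + 1/(k·n₁)) = σ²·(k+1)/(k·n₁).
So n₁ = (1 + 1/k)·((z_{α/2} + z_β)/d)² = 1.250 × (3.605/0.89)².
n₁ = 1.250 × 16.41 = 20.5.
Round up: n₁ = 21, giving n₂ = 4 × 21 = 84.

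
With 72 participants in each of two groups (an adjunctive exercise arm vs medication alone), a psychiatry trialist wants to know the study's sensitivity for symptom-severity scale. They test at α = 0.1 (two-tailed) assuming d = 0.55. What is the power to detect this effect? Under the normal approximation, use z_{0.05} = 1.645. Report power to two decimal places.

power ≈ 0.95

For two equal groups, power = Φ(d·√(n/2) − z_{α/2}).
d·√(n/2) = 0.55 × √(72/2) = 0.55 × 6.000 = 3.300.
z_β = 3.300 − 1.645 = 1.655.
Power = Φ(1.655) = 0.951.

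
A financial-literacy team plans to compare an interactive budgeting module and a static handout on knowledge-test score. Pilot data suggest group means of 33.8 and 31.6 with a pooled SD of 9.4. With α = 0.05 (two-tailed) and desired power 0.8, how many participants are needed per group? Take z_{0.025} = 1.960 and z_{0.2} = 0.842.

n = 287 per group

Cohen's d = |M₁ − M₂| / SD_pooled = |33.8 − 31.6| / 9.4 = 2.2 / 9.4 = 0.234.
For two independent groups with equal n: n = 2·((z_{α/2} + z_β) / d)².
z_{α/2} + z_β = 1.960 + 0.842 = 2.802.
n = 2 × (2.802 / 0.234)² = 2 × 11.974² = 2 × 143.39 = 286.8.
Round up to the next whole participant.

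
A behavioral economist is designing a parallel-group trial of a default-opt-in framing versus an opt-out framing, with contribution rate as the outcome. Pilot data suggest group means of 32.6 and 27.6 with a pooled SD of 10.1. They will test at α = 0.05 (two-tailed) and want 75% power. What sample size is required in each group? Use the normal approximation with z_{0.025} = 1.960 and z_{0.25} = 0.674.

n = 57 per group

Cohen's d = |M₁ − M₂| / SD_pooled = |32.6 − 27.6| / 10.1 = 5.0 / 10.1 = 0.495.
For two independent groups with equal n: n = 2·((z_{α/2} + z_β) / d)².
z_{α/2} + z_β = 1.960 + 0.674 = 2.634.
n = 2 × (2.634 / 0.495)² = 2 × 5.321² = 2 × 28.32 = 56.6.
Round up to the next whole participant.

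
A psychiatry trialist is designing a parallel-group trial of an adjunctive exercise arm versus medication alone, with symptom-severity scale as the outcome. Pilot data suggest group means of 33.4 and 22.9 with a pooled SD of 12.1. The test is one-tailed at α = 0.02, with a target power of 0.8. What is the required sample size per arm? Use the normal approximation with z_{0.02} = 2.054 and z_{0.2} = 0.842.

n = 23 per group

Cohen's d = |M₁ − M₂| / SD_pooled = |33.4 − 22.9| / 12.1 = 10.5 / 12.1 = 0.868.
For two independent groups with equal n: n = 2·((z_{α} + z_β) / d)².
z_{α} + z_β = 2.054 + 0.842 = 2.896.
n = 2 × (2.896 / 0.868)² = 2 × 3.336² = 2 × 11.13 = 22.3.
Round up to the next whole participant.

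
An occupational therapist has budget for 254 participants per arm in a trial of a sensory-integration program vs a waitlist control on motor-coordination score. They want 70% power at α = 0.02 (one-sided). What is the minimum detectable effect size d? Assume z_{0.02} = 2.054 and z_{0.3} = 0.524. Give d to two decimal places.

For two independent groups of n = 254 each: d_min = (z_{α} + z_β)·√(2/n).
z-sum = 2.054 + 0.524 = 2.578.
d_min = 2.578 × √(2/254) = 2.578 × 0.0887 = 0.229.

d_min ≈ 0.23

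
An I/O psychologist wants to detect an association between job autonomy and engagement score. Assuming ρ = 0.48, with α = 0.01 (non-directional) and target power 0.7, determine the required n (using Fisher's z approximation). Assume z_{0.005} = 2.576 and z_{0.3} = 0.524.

n = 39

Fisher's z: C = ½·ln((1+r)/(1−r)) = ½·ln(2.8462) = 0.5230.
n = ((z_{α/2} + z_β)/C)² + 3.
(2.576 + 0.524) / 0.5230 = 3.100 / 0.5230 = 5.927.
n = 5.927² + 3 = 35.13 + 3 = 38.1.
Round up.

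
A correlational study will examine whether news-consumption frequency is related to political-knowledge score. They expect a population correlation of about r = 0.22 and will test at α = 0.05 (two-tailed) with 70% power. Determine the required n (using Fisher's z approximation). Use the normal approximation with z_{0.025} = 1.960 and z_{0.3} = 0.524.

n = 127

Fisher's z: C = ½·ln((1+r)/(1−r)) = ½·ln(1.5641) = 0.2237.
n = ((z_{α/2} + z_β)/C)² + 3.
(1.960 + 0.524) / 0.2237 = 2.484 / 0.2237 = 11.104.
n = 11.104² + 3 = 123.30 + 3 = 126.3.
Round up.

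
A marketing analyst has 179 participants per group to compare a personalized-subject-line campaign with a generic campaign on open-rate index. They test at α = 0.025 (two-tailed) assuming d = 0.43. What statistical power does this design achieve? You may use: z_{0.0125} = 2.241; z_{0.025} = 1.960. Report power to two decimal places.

power ≈ 0.97

For two equal groups, power = Φ(d·√(n/2) − z_{α/2}).
d·√(n/2) = 0.43 × √(179/2) = 0.43 × 9.460 = 4.068.
z_β = 4.068 − 2.241 = 1.827.
Power = Φ(1.827) = 0.966.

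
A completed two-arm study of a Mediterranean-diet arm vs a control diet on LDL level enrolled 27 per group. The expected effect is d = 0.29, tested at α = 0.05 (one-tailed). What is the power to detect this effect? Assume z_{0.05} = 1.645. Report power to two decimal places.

power ≈ 0.28

For two equal groups, power = Φ(d·√(n/2) − z_{α}).
d·√(n/2) = 0.29 × √(27/2) = 0.29 × 3.674 = 1.066.
z_β = 1.066 − 1.645 = -0.579.
Power = Φ(-0.579) = 0.281.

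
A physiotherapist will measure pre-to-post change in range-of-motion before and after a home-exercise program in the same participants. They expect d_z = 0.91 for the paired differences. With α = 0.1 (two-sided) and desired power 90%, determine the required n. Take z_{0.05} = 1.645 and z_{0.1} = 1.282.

For a paired (one-sample on differences) test: n = ((z_{α/2} + z_β) / d)².
z_{α/2} + z_β = 1.645 + 1.282 = 2.927.
n = (2.927 / 0.91)² = 3.216² = 10.35.
Round up.

n = 11 pairs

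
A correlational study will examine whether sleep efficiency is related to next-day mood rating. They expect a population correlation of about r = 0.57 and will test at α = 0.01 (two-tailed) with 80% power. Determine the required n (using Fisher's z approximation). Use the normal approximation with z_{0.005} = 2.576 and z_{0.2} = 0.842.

Fisher's z: C = ½·ln((1+r)/(1−r)) = ½·ln(3.6512) = 0.6475.
n = ((z_{α/2} + z_β)/C)² + 3.
(2.576 + 0.842) / 0.6475 = 3.418 / 0.6475 = 5.279.
n = 5.279² + 3 = 27.87 + 3 = 30.9.
Round up.

n = 31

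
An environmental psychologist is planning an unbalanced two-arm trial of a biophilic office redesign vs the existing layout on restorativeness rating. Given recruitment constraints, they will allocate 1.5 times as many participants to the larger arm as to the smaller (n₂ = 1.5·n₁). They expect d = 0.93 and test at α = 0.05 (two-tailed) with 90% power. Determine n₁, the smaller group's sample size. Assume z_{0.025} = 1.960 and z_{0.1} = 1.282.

With allocation ratio k = n₂/n₁ = 1.5, Var(x̄₁−x̄₂) = σ²(1/n₁ + 1/(k·n₁)) = σ²·(k+1)/(k·n₁).
So n₁ = (1 + 1/k)·((z_{α/2} + z_β)/d)² = 1.667 × (3.242/0.93)².
n₁ = 1.667 × 12.15 = 20.3.
Round up: n₁ = 21, giving n₂ = ⌈1.5 × 21⌉ = ⌈31.5⌉ = 32.

n₁ = 21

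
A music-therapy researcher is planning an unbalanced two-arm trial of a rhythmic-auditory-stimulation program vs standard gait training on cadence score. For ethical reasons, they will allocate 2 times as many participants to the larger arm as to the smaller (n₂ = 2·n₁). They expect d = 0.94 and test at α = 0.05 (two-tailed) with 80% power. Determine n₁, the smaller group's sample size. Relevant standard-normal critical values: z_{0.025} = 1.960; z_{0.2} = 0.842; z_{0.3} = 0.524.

With allocation ratio k = n₂/n₁ = 2, Var(x̄₁−x̄₂) = σ²(1/n₁ + 1/(k·n₁)) = σ²·(k+1)/(k·n₁).
So n₁ = (1 + 1/k)·((z_{α/2} + z_β)/d)² = 1.500 × (2.802/0.94)².
n₁ = 1.500 × 8.89 = 13.3.
Round up: n₁ = 14, giving n₂ = 2 × 14 = 28.

n₁ = 14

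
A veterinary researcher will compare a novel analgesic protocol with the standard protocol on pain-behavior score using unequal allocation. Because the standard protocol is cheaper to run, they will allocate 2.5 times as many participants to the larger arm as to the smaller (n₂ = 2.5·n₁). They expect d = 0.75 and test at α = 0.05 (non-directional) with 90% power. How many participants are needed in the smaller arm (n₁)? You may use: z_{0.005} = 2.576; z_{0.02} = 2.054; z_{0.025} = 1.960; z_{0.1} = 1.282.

n₁ = 27

With allocation ratio k = n₂/n₁ = 2.5, Var(x̄₁−x̄₂) = σ²(1/n₁ + 1/(k·n₁)) = σ²·(k+1)/(k·n₁).
So n₁ = (1 + 1/k)·((z_{α/2} + z_β)/d)² = 1.400 × (3.242/0.75)².
n₁ = 1.400 × 18.69 = 26.2.
Round up: n₁ = 27, giving n₂ = ⌈2.5 × 27⌉ = ⌈67.5⌉ = 68.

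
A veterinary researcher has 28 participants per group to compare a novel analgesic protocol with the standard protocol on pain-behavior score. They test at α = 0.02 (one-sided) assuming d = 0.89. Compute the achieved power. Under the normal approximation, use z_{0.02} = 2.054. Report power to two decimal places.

For two equal groups, power = Φ(d·√(n/2) − z_{α}).
d·√(n/2) = 0.89 × √(28/2) = 0.89 × 3.742 = 3.330.
z_β = 3.330 − 2.054 = 1.276.
Power = Φ(1.276) = 0.899.

power ≈ 0.90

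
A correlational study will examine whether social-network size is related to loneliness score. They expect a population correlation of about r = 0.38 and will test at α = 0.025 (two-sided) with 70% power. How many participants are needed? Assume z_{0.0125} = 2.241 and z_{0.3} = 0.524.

Fisher's z: C = ½·ln((1+r)/(1−r)) = ½·ln(2.2258) = 0.4001.
n = ((z_{α/2} + z_β)/C)² + 3.
(2.241 + 0.524) / 0.4001 = 2.765 / 0.4001 = 6.911.
n = 6.911² + 3 = 47.76 + 3 = 50.8.
Round up.

n = 51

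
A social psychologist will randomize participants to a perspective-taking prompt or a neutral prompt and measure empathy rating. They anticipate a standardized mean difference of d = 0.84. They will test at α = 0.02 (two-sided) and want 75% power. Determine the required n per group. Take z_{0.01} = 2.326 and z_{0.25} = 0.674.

For two independent groups with equal n: n = 2·((z_{α/2} + z_β) / d)².
z_{α/2} + z_β = 2.326 + 0.674 = 3.000.
n = 2 × (3.000 / 0.84)² = 2 × 3.571² = 2 × 12.76 = 25.5.
Round up to the next whole participant.

n = 26 per group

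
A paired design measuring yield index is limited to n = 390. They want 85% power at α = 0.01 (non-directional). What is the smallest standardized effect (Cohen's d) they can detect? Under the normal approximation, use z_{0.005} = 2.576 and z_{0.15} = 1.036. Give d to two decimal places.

d_min ≈ 0.18

For a single sample (or paired design) of n = 390: d_min = (z_{α/2} + z_β)/√n.
z-sum = 2.576 + 1.036 = 3.612.
d_min = 3.612 / √390 = 3.612 / 19.748 = 0.183.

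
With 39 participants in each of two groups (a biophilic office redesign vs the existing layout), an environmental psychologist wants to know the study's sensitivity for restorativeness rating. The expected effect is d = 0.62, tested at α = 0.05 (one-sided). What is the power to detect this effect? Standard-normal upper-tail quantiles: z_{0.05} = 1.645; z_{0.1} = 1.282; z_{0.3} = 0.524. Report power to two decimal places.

power ≈ 0.86

For two equal groups, power = Φ(d·√(n/2) − z_{α}).
d·√(n/2) = 0.62 × √(39/2) = 0.62 × 4.416 = 2.738.
z_β = 2.738 − 1.645 = 1.093.
Power = Φ(1.093) = 0.863.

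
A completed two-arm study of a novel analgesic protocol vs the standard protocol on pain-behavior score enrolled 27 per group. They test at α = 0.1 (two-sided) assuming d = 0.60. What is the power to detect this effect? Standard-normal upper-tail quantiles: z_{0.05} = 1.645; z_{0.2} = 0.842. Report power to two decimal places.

For two equal groups, power = Φ(d·√(n/2) − z_{α/2}).
d·√(n/2) = 0.60 × √(27/2) = 0.60 × 3.674 = 2.205.
z_β = 2.205 − 1.645 = 0.560.
Power = Φ(0.560) = 0.712.

power ≈ 0.71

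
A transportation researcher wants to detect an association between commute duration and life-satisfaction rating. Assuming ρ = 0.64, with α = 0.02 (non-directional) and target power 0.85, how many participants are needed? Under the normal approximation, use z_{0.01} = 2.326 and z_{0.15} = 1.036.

Fisher's z: C = ½·ln((1+r)/(1−r)) = ½·ln(4.5556) = 0.7582.
n = ((z_{α/2} + z_β)/C)² + 3.
(2.326 + 1.036) / 0.7582 = 3.362 / 0.7582 = 4.434.
n = 4.434² + 3 = 19.66 + 3 = 22.7.
Round up.

n = 23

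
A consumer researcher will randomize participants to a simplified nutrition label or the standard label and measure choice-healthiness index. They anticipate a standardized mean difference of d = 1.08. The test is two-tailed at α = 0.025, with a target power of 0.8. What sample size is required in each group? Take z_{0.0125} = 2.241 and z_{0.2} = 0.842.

n = 17 per group

For two independent groups with equal n: n = 2·((z_{α/2} + z_β) / d)².
z_{α/2} + z_β = 2.241 + 0.842 = 3.083.
n = 2 × (3.083 / 1.08)² = 2 × 2.855² = 2 × 8.15 = 16.3.
Round up to the next whole participant.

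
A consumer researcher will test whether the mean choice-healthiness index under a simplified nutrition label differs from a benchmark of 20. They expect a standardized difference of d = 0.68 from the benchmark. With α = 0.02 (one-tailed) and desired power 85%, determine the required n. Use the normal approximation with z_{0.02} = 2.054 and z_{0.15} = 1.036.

For a one-sample test: n = ((z_{α} + z_β) / d)².
z_{α} + z_β = 2.054 + 1.036 = 3.090.
n = (3.090 / 0.68)² = 4.544² = 20.65.
Round up.

n = 21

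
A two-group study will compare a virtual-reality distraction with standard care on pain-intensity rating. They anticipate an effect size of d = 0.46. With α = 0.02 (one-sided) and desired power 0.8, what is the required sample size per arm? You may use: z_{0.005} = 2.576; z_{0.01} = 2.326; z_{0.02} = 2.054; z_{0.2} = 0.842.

For two independent groups with equal n: n = 2·((z_{α} + z_β) / d)².
z_{α} + z_β = 2.054 + 0.842 = 2.896.
n = 2 × (2.896 / 0.46)² = 2 × 6.296² = 2 × 39.64 = 79.3.
Round up to the next whole participant.

n = 80 per group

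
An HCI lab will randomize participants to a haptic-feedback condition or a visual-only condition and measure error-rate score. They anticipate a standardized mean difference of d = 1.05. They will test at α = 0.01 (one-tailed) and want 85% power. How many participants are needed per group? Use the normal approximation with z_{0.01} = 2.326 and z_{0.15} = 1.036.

For two independent groups with equal n: n = 2·((z_{α} + z_β) / d)².
z_{α} + z_β = 2.326 + 1.036 = 3.362.
n = 2 × (3.362 / 1.05)² = 2 × 3.202² = 2 × 10.25 = 20.5.
Round up to the next whole participant.

n = 21 per group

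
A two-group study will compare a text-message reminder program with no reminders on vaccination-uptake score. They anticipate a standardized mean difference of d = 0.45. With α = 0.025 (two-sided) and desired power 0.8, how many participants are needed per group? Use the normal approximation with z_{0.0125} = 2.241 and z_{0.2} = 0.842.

For two independent groups with equal n: n = 2·((z_{α/2} + z_β) / d)².
z_{α/2} + z_β = 2.241 + 0.842 = 3.083.
n = 2 × (3.083 / 0.45)² = 2 × 6.851² = 2 × 46.94 = 93.9.
Round up to the next whole participant.

n = 94 per group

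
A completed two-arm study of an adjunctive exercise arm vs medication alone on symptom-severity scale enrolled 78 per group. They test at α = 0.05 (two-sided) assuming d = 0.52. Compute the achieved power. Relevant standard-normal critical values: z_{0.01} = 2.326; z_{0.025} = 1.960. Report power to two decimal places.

For two equal groups, power = Φ(d·√(n/2) − z_{α/2}).
d·√(n/2) = 0.52 × √(78/2) = 0.52 × 6.245 = 3.247.
z_β = 3.247 − 1.960 = 1.287.
Power = Φ(1.287) = 0.901.

power ≈ 0.90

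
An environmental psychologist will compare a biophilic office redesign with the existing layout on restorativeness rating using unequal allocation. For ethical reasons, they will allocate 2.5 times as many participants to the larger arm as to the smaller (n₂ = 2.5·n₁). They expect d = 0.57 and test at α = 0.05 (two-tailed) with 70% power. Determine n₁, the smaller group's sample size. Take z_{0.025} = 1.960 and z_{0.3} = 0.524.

With allocation ratio k = n₂/n₁ = 2.5, Var(x̄₁−x̄₂) = σ²(1/n₁ + 1/(k·n₁)) = σ²·(k+1)/(k·n₁).
So n₁ = (1 + 1/k)·((z_{α/2} + z_β)/d)² = 1.400 × (2.484/0.57)².
n₁ = 1.400 × 18.99 = 26.6.
Round up: n₁ = 27, giving n₂ = ⌈2.5 × 27⌉ = ⌈67.5⌉ = 68.

n₁ = 27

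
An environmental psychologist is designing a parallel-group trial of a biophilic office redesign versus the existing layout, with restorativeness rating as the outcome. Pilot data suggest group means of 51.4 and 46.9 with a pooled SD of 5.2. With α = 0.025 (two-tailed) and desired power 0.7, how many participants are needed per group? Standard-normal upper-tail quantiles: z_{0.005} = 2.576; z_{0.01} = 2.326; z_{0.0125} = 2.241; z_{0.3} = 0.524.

n = 21 per group

Cohen's d = |M₁ − M₂| / SD_pooled = |51.4 − 46.9| / 5.2 = 4.5 / 5.2 = 0.865.
For two independent groups with equal n: n = 2·((z_{α/2} + z_β) / d)².
z_{α/2} + z_β = 2.241 + 0.524 = 2.765.
n = 2 × (2.765 / 0.865)² = 2 × 3.197² = 2 × 10.22 = 20.4.
Round up to the next whole participant.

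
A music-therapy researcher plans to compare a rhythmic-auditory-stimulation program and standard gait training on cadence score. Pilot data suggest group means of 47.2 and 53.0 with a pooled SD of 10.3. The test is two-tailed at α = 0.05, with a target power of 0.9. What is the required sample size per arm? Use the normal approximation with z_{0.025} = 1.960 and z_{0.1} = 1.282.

n = 67 per group

Cohen's d = |M₁ − M₂| / SD_pooled = |47.2 − 53.0| / 10.3 = 5.8 / 10.3 = 0.563.
For two independent groups with equal n: n = 2·((z_{α/2} + z_β) / d)².
z_{α/2} + z_β = 1.960 + 1.282 = 3.242.
n = 2 × (3.242 / 0.563)² = 2 × 5.758² = 2 × 33.16 = 66.3.
Round up to the next whole participant.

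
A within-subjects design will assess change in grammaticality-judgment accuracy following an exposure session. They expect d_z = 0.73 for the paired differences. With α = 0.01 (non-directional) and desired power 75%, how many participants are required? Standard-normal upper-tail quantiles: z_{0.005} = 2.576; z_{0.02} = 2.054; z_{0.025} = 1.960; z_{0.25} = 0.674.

For a paired (one-sample on differences) test: n = ((z_{α/2} + z_β) / d)².
z_{α/2} + z_β = 2.576 + 0.674 = 3.250.
n = (3.250 / 0.73)² = 4.452² = 19.82.
Round up.

n = 20 pairs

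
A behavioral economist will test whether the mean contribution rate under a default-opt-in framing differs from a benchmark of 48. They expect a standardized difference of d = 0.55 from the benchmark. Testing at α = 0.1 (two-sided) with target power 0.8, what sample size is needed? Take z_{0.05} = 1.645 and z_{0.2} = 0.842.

n = 21

For a one-sample test: n = ((z_{α/2} + z_β) / d)².
z_{α/2} + z_β = 1.645 + 0.842 = 2.487.
n = (2.487 / 0.55)² = 4.522² = 20.45.
Round up.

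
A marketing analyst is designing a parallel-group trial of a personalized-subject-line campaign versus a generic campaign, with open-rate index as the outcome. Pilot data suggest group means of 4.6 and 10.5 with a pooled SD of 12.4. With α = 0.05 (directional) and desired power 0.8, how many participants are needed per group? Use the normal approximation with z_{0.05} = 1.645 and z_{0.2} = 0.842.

Cohen's d = |M₁ − M₂| / SD_pooled = |4.6 − 10.5| / 12.4 = 5.9 / 12.4 = 0.476.
For two independent groups with equal n: n = 2·((z_{α} + z_β) / d)².
z_{α} + z_β = 1.645 + 0.842 = 2.487.
n = 2 × (2.487 / 0.476)² = 2 × 5.225² = 2 × 27.30 = 54.6.
Round up to the next whole participant.

n = 55 per group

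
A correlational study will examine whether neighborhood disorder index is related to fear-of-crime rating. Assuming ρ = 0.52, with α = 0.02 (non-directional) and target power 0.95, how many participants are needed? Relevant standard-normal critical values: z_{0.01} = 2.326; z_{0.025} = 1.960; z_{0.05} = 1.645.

n = 51

Fisher's z: C = ½·ln((1+r)/(1−r)) = ½·ln(3.1667) = 0.5763.
n = ((z_{α/2} + z_β)/C)² + 3.
(2.326 + 1.645) / 0.5763 = 3.971 / 0.5763 = 6.891.
n = 6.891² + 3 = 47.48 + 3 = 50.5.
Round up.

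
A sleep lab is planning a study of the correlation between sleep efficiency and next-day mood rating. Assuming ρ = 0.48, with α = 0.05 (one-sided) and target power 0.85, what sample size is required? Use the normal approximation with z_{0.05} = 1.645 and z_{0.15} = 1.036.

Fisher's z: C = ½·ln((1+r)/(1−r)) = ½·ln(2.8462) = 0.5230.
n = ((z_{α} + z_β)/C)² + 3.
(1.645 + 1.036) / 0.5230 = 2.681 / 0.5230 = 5.126.
n = 5.126² + 3 = 26.28 + 3 = 29.3.
Round up.

n = 30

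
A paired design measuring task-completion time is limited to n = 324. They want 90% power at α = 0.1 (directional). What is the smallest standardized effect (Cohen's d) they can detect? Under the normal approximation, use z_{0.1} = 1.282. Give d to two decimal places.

d_min ≈ 0.14

For a single sample (or paired design) of n = 324: d_min = (z_{α} + z_β)/√n.
z-sum = 1.282 + 1.282 = 2.564.
d_min = 2.564 / √324 = 2.564 / 18.000 = 0.142.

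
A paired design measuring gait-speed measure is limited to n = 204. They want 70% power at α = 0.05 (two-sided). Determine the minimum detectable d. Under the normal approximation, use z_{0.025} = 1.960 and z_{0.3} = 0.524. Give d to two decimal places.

d_min ≈ 0.17

For a single sample (or paired design) of n = 204: d_min = (z_{α/2} + z_β)/√n.
z-sum = 1.960 + 0.524 = 2.484.
d_min = 2.484 / √204 = 2.484 / 14.283 = 0.174.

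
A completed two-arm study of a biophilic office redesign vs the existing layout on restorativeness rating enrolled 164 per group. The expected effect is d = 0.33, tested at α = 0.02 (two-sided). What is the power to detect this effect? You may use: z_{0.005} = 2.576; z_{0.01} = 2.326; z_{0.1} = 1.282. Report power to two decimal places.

For two equal groups, power = Φ(d·√(n/2) − z_{α/2}).
d·√(n/2) = 0.33 × √(164/2) = 0.33 × 9.055 = 2.988.
z_β = 2.988 − 2.326 = 0.662.
Power = Φ(0.662) = 0.746.

power ≈ 0.75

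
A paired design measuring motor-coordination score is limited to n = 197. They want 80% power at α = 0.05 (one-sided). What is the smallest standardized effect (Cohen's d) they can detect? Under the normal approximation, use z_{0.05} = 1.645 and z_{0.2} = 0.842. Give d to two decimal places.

d_min ≈ 0.18

For a single sample (or paired design) of n = 197: d_min = (z_{α} + z_β)/√n.
z-sum = 1.645 + 0.842 = 2.487.
d_min = 2.487 / √197 = 2.487 / 14.036 = 0.177.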